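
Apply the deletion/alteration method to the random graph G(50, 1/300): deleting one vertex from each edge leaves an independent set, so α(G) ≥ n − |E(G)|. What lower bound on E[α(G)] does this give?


E[|E(G)|] = C(50, 2)·p = 1225 · (1/300) = 49/12.
E[α(G)] ≥ n − E[|E(G)|] = 50 − 49/12 = 551/12.
Numerically: ≈ 45.9167.
(This is only a lower bound; the true E[α(G)] may be larger.)

E[α(G)] ≥ 551/12 ≈ 45.9167.


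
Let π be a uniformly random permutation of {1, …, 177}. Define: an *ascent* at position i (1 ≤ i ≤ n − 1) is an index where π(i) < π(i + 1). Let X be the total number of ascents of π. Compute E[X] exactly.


Write X = Σ X_I over i = 1, …, 176, with X_I the indicator of one ascent.
There are 176 indicators.
For each fixed i, the pair (π(i), π(i+1)) is a uniformly random ordered pair of distinct values from {1, …, 177}; by symmetry P[π(i) < π(i+1)] = 1/2.
By linearity: E[X] = 176 · (1/2) = (177 − 1) · (1/2) = 88 ≈ 88.00000.

E[X] = 88 = 88.00000.


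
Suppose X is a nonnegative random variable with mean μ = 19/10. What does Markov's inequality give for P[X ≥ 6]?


μ = E[X] = 19/10, a = 6.
Markov: P[X ≥ 6] ≤ μ/a = (19/10)/6 = 19/60.
Numerically: ≈ 0.316667.
(Since a = 6 > μ = 1.900000, the bound 19/60 is < 1 and informative.)

P[X ≥ 6] ≤ 19/60 ≈ 0.316667.


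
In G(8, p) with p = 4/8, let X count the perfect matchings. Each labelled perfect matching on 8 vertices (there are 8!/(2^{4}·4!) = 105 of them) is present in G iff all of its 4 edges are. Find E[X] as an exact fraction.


K_8 has 8!/(2^{4}·4!) = 105 labelled perfect matchings.
For each such perfect matching H, let X_H = 1 if all 4 edges of H are present in G. Then P[X_H = 1] = p^{4} = (1/2)^{4} = 1/16.
Summing the indicators: E[X] = Σ_H E[X_H] = 105 · p^{4} = 105 · 1/16 = 105/16.
Numerically: E[X] ≈ 6.5625.

E[X] = 105 · (1/2)^{4} = 105/16 ≈ 6.5625.


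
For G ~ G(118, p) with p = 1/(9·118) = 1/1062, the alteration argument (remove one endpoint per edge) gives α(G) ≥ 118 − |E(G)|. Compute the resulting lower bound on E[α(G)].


E[|E(G)|] = C(118, 2)·p = 6903 · (1/1062) = 13/2.
E[α(G)] ≥ n − E[|E(G)|] = 118 − 13/2 = 223/2.
Numerically: ≈ 111.50000.
(This is only a lower bound; the true E[α(G)] may be larger.)

E[α(G)] ≥ 223/2 ≈ 111.50000.


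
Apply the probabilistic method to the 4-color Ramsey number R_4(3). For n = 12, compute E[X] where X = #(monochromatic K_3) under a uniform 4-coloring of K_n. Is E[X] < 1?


E[X] = C(12, 3) · 4^{1 − 3} = 220 · 4^{−2} = 220/16.
As a reduced fraction: E[X] = 55/4 ≈ 13.750000.
Is E[X] < 1? NO.
Since E[X] ≥ 1, the first-moment bound is inconclusive at n = 12; it does NOT by itself certify R_4(3) > 12.

E[X] = 55/4 ≈ 13.750000; E[X] ≥ 1; first-moment method inconclusive here.


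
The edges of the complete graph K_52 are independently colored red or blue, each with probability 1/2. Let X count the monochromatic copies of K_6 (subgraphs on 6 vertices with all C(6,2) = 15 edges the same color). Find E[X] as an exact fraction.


Let X = Σ_S X_S over the C(52, 6) = 20358520 subsets S of size 6, where X_S = 1 if the K_6 on S is monochromatic.
For a fixed S, the K_6 on S has C(6, 2) = 15 edges. P[all 15 edges red] = (1/2)^15, and likewise for blue, so P[monochromatic] = 2·(1/2)^15 = 2^{1 − 15} = 1/16384.
By linearity: E[X] = C(52, 6) · 2^{1 − 15} = 20358520 · 1/16384 = 2544815/2048.
Numerically: E[X] ≈ 1242.585449.

E[X] = C(52,6)·2^(1−C(6,2)) = 2544815/2048 ≈ 1242.585449.


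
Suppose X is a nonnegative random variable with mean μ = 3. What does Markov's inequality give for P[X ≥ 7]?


μ = E[X] = 3, a = 7.
Markov: P[X ≥ 7] ≤ μ/a = (3)/7 = 3/7.
Numerically: ≈ 0.42857.
(Since a = 7 > μ = 3.00000, the bound 3/7 is < 1 and informative.)

P[X ≥ 7] ≤ 3/7 ≈ 0.42857.


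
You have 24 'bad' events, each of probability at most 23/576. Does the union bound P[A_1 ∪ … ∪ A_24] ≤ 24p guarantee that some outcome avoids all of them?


Union bound: P[∪_{i=1}^{24} A_i] ≤ Σ_i P[A_i] ≤ 24·p = 24·(23/576) = 23/24.
Numerically: 23/24 ≈ 0.9583.
Is 23/24 < 1? YES.
Since P[∪ A_i] ≤ 23/24 < 1, the complement has P[∩ A_i^c] ≥ 1 − 23/24 = 1/24 > 0, so some outcome avoids every A_i.

24·p = 23/24 ≈ 0.9583; existence CERTIFIED by the union bound.


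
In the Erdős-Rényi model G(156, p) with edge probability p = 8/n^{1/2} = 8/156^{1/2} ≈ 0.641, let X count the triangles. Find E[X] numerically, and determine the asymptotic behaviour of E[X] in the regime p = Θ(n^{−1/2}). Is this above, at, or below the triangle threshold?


Number of potential triangles: C(156, 3) = 620620.
Each occurs with probability p³ ≈ (0.641)³ ≈ 2.62774e-01.
By linearity: E[X] = C(156, 3)·p³ ≈ 620620 · 2.62774e-01 ≈ 163083.052.
Since α = 1/2 < 1, p = c/n^{1/2} ≫ 1/n is above the triangle threshold p ~ 1/n. Asymptotically E[X] ~ (c³/6)·n^{3(1−α)} = (8³/6)·n^{1.5} → ∞; triangles are abundant w.h.p.

E[X] ≈ 163083.052; in regime p = Θ(1/n^{1/2}) E[X] diverges (above the triangle threshold p ~ 1/n).


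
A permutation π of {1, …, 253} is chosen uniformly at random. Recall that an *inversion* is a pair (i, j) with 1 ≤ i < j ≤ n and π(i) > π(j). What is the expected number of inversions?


Write X = Σ X_I over the C(253, 2) = 31878 pairs i < j, with X_I the indicator of one inversion.
There are 31878 indicators.
For each fixed pair i < j, the values π(i) and π(j) are two distinct elements of {1, …, 253} in uniformly random order; by symmetry P[π(i) > π(j)] = 1/2.
By linearity: E[X] = 31878 · (1/2) = C(253, 2) · (1/2) = 31878/2 = 15939 ≈ 15939.00000.

E[X] = 15939 = 15939.00000.


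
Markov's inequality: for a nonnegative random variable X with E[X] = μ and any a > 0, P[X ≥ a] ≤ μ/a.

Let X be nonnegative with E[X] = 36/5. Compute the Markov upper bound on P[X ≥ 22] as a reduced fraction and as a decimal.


μ = E[X] = 36/5, a = 22.
Markov: P[X ≥ 22] ≤ μ/a = (36/5)/22 = 18/55.
Numerically: ≈ 0.327.
(Since a = 22 > μ = 7.200, the bound 18/55 is < 1 and informative.)

P[X ≥ 22] ≤ 18/55 ≈ 0.327.


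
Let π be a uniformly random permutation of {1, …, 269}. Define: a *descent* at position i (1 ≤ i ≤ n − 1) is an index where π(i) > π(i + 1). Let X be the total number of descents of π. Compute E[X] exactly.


Write X = Σ X_I over i = 1, …, 268, with X_I the indicator of one descent.
There are 268 indicators.
For each fixed i, the pair (π(i), π(i+1)) is a uniformly random ordered pair of distinct values from {1, …, 269}; by symmetry P[π(i) > π(i+1)] = 1/2.
By linearity: E[X] = 268 · (1/2) = (269 − 1) · (1/2) = 134 ≈ 134.00000.

E[X] = 134 = 134.00000.


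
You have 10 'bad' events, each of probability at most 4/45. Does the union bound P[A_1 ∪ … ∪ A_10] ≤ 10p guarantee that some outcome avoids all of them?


Union bound: P[∪_{i=1}^{10} A_i] ≤ Σ_i P[A_i] ≤ 10·p = 10·(4/45) = 8/9.
Numerically: 8/9 ≈ 0.8889.
Is 8/9 < 1? YES.
Since P[∪ A_i] ≤ 8/9 < 1, the complement has P[∩ A_i^c] ≥ 1 − 8/9 = 1/9 > 0, so some outcome avoids every A_i.

10·p = 8/9 ≈ 0.8889; existence CERTIFIED by the union bound.


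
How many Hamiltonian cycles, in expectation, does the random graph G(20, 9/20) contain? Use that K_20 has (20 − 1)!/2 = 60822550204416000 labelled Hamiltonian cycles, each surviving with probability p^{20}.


K_20 has (20 − 1)!/2 = 60822550204416000 labelled Hamiltonian cycles.
For each such Hamiltonian cycle H, let X_H = 1 if all 20 edges of H are present in G. Then P[X_H = 1] = p^{20} = (9/20)^{20} = 12157665459056928801/104857600000000000000000000.
By linearity: E[X] = Σ_H E[X_H] = 60822550204416000 · p^{20} = 60822550204416000 · 12157665459056928801/104857600000000000000000000 = 180532279724605553545860280221/25600000000000000000.
Numerically: E[X] ≈ 7.05e+09.

E[X] = 60822550204416000 · (9/20)^{20} = 180532279724605553545860280221/25600000000000000000 ≈ 7.05e+09.


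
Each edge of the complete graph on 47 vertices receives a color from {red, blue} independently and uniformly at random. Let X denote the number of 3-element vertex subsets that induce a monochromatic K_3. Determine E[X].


Let X = Σ_S X_S over the C(47, 3) = 16215 subsets S of size 3, where X_S = 1 if the K_3 on S is monochromatic.
For a fixed S, the K_3 on S has C(3, 2) = 3 edges. P[all 3 edges red] = (1/2)^3, and likewise for blue, so P[monochromatic] = 2·(1/2)^3 = 2^{1 − 3} = 1/4.
Summing: E[X] = C(47, 3) · 2^{1 − 3} = 16215 · 1/4 = 16215/4.
Numerically: E[X] ≈ 4053.75000.

E[X] = C(47,3)·2^(1−C(3,2)) = 16215/4 ≈ 4053.75000.


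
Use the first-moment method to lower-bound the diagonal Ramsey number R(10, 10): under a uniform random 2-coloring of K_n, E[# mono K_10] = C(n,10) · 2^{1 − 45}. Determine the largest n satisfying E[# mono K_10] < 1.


We need C(n, 10) · 2^{1 − 45} < 1, i.e. C(n, 10) < 2^{45 − 1} = 17592186044416.
Check values of n near the boundary:
  n = 95: C(95, 10) = 10104934117421; 10104934117421 < 17592186044416? YES
  n = 96: C(96, 10) = 11279926456656; 11279926456656 < 17592186044416? YES
  n = 97: C(97, 10) = 12576469727536; 12576469727536 < 17592186044416? YES
  n = 98: C(98, 10) = 14005614014756; 14005614014756 < 17592186044416? YES
  n = 99: C(99, 10) = 15579278510796; 15579278510796 < 17592186044416? YES
  n = 100: C(100, 10) = 17310309456440; 17310309456440 < 17592186044416? YES
  n = 101: C(101, 10) = 19212541264840; 19212541264840 < 17592186044416? NO
  n = 102: C(102, 10) = 21300860967540; 21300860967540 < 17592186044416? NO
The largest n with C(n, 10) < 17592186044416 is n = 100 (where E[X] = 2163788682055/2199023255552 ≈ 0.984). Hence R(10, 10) > 100, i.e. R(10, 10) ≥ 101.

Largest n = 100; hence R(10, 10) > 100.


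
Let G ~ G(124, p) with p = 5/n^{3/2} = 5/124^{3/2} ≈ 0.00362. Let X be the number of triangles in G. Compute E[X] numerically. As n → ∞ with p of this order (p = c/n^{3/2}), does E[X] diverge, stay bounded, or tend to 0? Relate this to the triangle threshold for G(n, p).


Number of potential triangles: C(124, 3) = 310124.
Each occurs with probability p³ ≈ (0.00362)³ ≈ 4.74802e-08.
By linearity: E[X] = C(124, 3)·p³ ≈ 310124 · 4.74802e-08 ≈ 0.015.
Since α = 3/2 > 1, p = c/n^{3/2} = o(1/n) is below the triangle threshold p ~ 1/n. Asymptotically E[X] ~ (c³/6)·n^{3(1−α)} = (5³/6)·n^{-1.5} → 0, so by Markov's inequality G has no triangles w.h.p.

E[X] ≈ 0.015; in regime p = Θ(1/n^{3/2}) E[X] tends to 0 (below the triangle threshold p ~ 1/n).


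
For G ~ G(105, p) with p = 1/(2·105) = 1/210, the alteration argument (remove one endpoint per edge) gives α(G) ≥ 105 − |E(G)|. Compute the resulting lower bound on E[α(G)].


E[|E(G)|] = C(105, 2)·p = 5460 · (1/210) = 26.
E[α(G)] ≥ n − E[|E(G)|] = 105 − 26 = 79.
Numerically: ≈ 79.0000.
(This is only a lower bound; the true E[α(G)] may be larger.)

E[α(G)] ≥ 79 ≈ 79.0000.


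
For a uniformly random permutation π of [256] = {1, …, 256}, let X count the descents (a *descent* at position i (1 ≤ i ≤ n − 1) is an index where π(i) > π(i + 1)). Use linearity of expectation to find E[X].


Write X = Σ X_I over i = 1, …, 255, with X_I the indicator of one descent.
There are 255 indicators.
For each fixed i, the pair (π(i), π(i+1)) is a uniformly random ordered pair of distinct values from {1, …, 256}; by symmetry P[π(i) > π(i+1)] = 1/2.
By linearity: E[X] = 255 · (1/2) = (256 − 1) · (1/2) = 255/2 ≈ 127.500000.

E[X] = 255/2 = 127.500000.


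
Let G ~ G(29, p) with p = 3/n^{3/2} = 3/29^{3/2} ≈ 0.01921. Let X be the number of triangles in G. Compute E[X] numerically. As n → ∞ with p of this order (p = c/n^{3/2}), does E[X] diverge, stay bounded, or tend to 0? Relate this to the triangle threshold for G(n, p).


Number of potential triangles: C(29, 3) = 3654.
Each occurs with probability p³ ≈ (0.01921)³ ≈ 7.0888008e-06.
By linearity: E[X] = C(29, 3)·p³ ≈ 3654 · 7.0888008e-06 ≈ 0.02590.
Since α = 3/2 > 1, p = c/n^{3/2} = o(1/n) is below the triangle threshold p ~ 1/n. Asymptotically E[X] ~ (c³/6)·n^{3(1−α)} = (3³/6)·n^{-1.5} → 0, so by Markov's inequality G has no triangles w.h.p.

E[X] ≈ 0.02590; in regime p = Θ(1/n^{3/2}) E[X] tends to 0 (below the triangle threshold p ~ 1/n).


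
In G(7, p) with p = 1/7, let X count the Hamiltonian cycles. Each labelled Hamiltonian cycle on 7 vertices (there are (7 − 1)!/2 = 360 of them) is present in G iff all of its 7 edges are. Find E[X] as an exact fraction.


K_7 has (7 − 1)!/2 = 360 labelled Hamiltonian cycles.
For each such Hamiltonian cycle H, let X_H = 1 if all 7 edges of H are present in G. Then P[X_H = 1] = p^{7} = (1/7)^{7} = 1/823543.
By linearity: E[X] = Σ_H E[X_H] = 360 · p^{7} = 360 · 1/823543 = 360/823543.
Numerically: E[X] ≈ 0.00043714.

E[X] = 360 · (1/7)^{7} = 360/823543 ≈ 0.00043714.


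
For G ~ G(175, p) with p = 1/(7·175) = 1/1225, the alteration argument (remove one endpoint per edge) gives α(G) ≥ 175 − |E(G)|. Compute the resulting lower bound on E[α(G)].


E[|E(G)|] = C(175, 2)·p = 15225 · (1/1225) = 87/7.
E[α(G)] ≥ n − E[|E(G)|] = 175 − 87/7 = 1138/7.
Numerically: ≈ 162.5714.
(This is only a lower bound; the true E[α(G)] may be larger.)

E[α(G)] ≥ 1138/7 ≈ 162.5714.


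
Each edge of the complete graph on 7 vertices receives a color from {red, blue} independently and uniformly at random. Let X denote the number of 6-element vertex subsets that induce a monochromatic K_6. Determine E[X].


Let X = Σ_S X_S over the C(7, 6) = 7 subsets S of size 6, where X_S = 1 if the K_6 on S is monochromatic.
For a fixed S, the K_6 on S has C(6, 2) = 15 edges. P[all 15 edges red] = (1/2)^15, and likewise for blue, so P[monochromatic] = 2·(1/2)^15 = 2^{1 − 15} = 1/16384.
Summing: E[X] = C(7, 6) · 2^{1 − 15} = 7 · 1/16384 = 7/16384.
Numerically: E[X] ≈ 0.00043.

E[X] = C(7,6)·2^(1−C(6,2)) = 7/16384 ≈ 0.00043.


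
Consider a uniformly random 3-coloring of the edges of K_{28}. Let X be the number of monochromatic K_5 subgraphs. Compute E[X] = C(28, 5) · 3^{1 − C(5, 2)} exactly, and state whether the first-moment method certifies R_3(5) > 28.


E[X] = C(28, 5) · 3^{1 − 10} = 98280 · 3^{−9} = 98280/19683.
As a reduced fraction: E[X] = 3640/729 ≈ 4.993141.
Is E[X] < 1? NO.
Since E[X] ≥ 1, the first-moment bound is inconclusive at n = 28; it does NOT by itself certify R_3(5) > 28.

E[X] = 3640/729 ≈ 4.993141; E[X] ≥ 1; first-moment method inconclusive here.


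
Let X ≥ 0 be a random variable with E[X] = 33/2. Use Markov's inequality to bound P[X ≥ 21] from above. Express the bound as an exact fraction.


μ = E[X] = 33/2, a = 21.
Markov: P[X ≥ 21] ≤ μ/a = (33/2)/21 = 11/14.
Numerically: ≈ 0.7857.
(Since a = 21 > μ = 16.5000, the bound 11/14 is < 1 and informative.)

P[X ≥ 21] ≤ 11/14 ≈ 0.7857.


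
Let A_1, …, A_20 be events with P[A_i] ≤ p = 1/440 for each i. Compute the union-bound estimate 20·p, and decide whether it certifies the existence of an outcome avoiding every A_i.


Union bound: P[∪_{i=1}^{20} A_i] ≤ Σ_i P[A_i] ≤ 20·p = 20·(1/440) = 1/22.
Numerically: 1/22 ≈ 0.0454545.
Is 1/22 < 1? YES.
Since P[∪ A_i] ≤ 1/22 < 1, the complement has P[∩ A_i^c] ≥ 1 − 1/22 = 21/22 > 0, so some outcome avoids every A_i.

20·p = 1/22 ≈ 0.0454545; existence CERTIFIED by the union bound.


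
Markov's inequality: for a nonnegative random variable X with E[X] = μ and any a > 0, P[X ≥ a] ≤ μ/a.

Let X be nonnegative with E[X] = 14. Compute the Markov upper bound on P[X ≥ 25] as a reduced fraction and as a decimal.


μ = E[X] = 14, a = 25.
Markov: P[X ≥ 25] ≤ μ/a = (14)/25 = 14/25.
Numerically: ≈ 0.5600.
(Since a = 25 > μ = 14.0000, the bound 14/25 is < 1 and informative.)

P[X ≥ 25] ≤ 14/25 ≈ 0.5600.


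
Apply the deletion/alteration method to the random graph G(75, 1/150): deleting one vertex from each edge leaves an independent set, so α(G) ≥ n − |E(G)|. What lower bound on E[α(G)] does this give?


E[|E(G)|] = C(75, 2)·p = 2775 · (1/150) = 37/2.
E[α(G)] ≥ n − E[|E(G)|] = 75 − 37/2 = 113/2.
Numerically: ≈ 56.500.
(This is only a lower bound; the true E[α(G)] may be larger.)

E[α(G)] ≥ 113/2 ≈ 56.500.


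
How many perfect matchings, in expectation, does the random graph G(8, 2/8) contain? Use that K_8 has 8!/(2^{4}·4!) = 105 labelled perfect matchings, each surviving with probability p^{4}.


K_8 has 8!/(2^{4}·4!) = 105 labelled perfect matchings.
For each such perfect matching H, let X_H = 1 if all 4 edges of H are present in G. Then P[X_H = 1] = p^{4} = (1/4)^{4} = 1/256.
Summing the indicators: E[X] = Σ_H E[X_H] = 105 · p^{4} = 105 · 1/256 = 105/256.
Numerically: E[X] ≈ 0.4102.

E[X] = 105 · (1/4)^{4} = 105/256 ≈ 0.4102.


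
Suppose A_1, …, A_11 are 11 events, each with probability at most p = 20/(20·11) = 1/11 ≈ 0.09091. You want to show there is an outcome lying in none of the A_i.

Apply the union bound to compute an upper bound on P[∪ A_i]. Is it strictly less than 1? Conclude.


Union bound: P[∪_{i=1}^{11} A_i] ≤ Σ_i P[A_i] ≤ 11·p = 11·(1/11) = 1.
Numerically: 1 ≈ 1.00000.
Is 1 < 1? NO.
Since the bound 1 is ≥ 1, the union bound is uninformative here; it does NOT by itself certify existence.

11·p = 1 ≈ 1.00000; existence NOT certified by the union bound.


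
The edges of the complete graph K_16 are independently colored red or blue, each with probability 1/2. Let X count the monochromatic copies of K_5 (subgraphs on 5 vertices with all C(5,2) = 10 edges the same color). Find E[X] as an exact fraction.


Let X = Σ_S X_S over the C(16, 5) = 4368 subsets S of size 5, where X_S = 1 if the K_5 on S is monochromatic.
For a fixed S, the K_5 on S has C(5, 2) = 10 edges. P[all 10 edges red] = (1/2)^10, and likewise for blue, so P[monochromatic] = 2·(1/2)^10 = 2^{1 − 10} = 1/512.
By linearity of expectation: E[X] = C(16, 5) · 2^{1 − 10} = 4368 · 1/512 = 273/32.
Numerically: E[X] ≈ 8.531250.

E[X] = C(16,5)·2^(1−C(5,2)) = 273/32 ≈ 8.531250.


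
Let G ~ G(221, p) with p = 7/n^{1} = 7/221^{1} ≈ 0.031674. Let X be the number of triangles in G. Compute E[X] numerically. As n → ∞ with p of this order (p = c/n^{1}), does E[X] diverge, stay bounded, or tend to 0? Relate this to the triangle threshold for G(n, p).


Number of potential triangles: C(221, 3) = 1774630.
Each occurs with probability p³ ≈ (0.031674)³ ≈ 3.1777322e-05.
By linearity: E[X] = C(221, 3)·p³ ≈ 1774630 · 3.1777322e-05 ≈ 56.39299.
Here α = 1, so p = 7/n is exactly at the triangle threshold p ~ 1/n. Asymptotically E[X] → c³/6 = 7³/6 = 343/6 ≈ 57.16667, a bounded constant. In this regime the triangle count is asymptotically Poisson(c³/6).

E[X] ≈ 56.39299; in regime p = Θ(1/n^{1}) E[X] stays bounded (at the triangle threshold p ~ 1/n).


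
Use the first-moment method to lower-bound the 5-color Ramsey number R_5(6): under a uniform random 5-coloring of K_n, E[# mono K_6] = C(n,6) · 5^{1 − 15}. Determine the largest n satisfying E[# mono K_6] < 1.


We need C(n, 6) · 5^{1 − 15} < 1, i.e. C(n, 6) < 5^{15 − 1} = 6103515625.
Check values of n near the boundary:
  n = 125: C(125, 6) = 4690625500; 4690625500 < 6103515625? YES
  n = 126: C(126, 6) = 4925156775; 4925156775 < 6103515625? YES
  n = 127: C(127, 6) = 5169379425; 5169379425 < 6103515625? YES
  n = 128: C(128, 6) = 5423611200; 5423611200 < 6103515625? YES
  n = 129: C(129, 6) = 5688177600; 5688177600 < 6103515625? YES
  n = 130: C(130, 6) = 5963412000; 5963412000 < 6103515625? YES
  n = 131: C(131, 6) = 6249655776; 6249655776 < 6103515625? NO
  n = 132: C(132, 6) = 6547258432; 6547258432 < 6103515625? NO
  n = 133: C(133, 6) = 6856577728; 6856577728 < 6103515625? NO
The largest n with C(n, 6) < 6103515625 is n = 130 (where E[X] = 47707296/48828125 ≈ 0.977045). Hence R_5(6) > 130, i.e. R_5(6) ≥ 131.

Largest n = 130; hence R_5(6) > 130.


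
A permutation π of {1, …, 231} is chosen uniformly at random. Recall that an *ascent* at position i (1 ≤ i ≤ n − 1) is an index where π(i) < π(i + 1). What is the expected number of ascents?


Write X = Σ X_I over i = 1, …, 230, with X_I the indicator of one ascent.
There are 230 indicators.
For each fixed i, the pair (π(i), π(i+1)) is a uniformly random ordered pair of distinct values from {1, …, 231}; by symmetry P[π(i) < π(i+1)] = 1/2.
By linearity: E[X] = 230 · (1/2) = (231 − 1) · (1/2) = 115 ≈ 115.000.

E[X] = 115 = 115.000.


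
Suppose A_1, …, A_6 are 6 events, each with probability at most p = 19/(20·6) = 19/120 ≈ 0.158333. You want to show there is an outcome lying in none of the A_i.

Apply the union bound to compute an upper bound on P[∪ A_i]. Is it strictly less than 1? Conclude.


Union bound: P[∪_{i=1}^{6} A_i] ≤ Σ_i P[A_i] ≤ 6·p = 6·(19/120) = 19/20.
Numerically: 19/20 ≈ 0.950000.
Is 19/20 < 1? YES.
Since P[∪ A_i] ≤ 19/20 < 1, the complement has P[∩ A_i^c] ≥ 1 − 19/20 = 1/20 > 0, so some outcome avoids every A_i.

6·p = 19/20 ≈ 0.950000; existence CERTIFIED by the union bound.


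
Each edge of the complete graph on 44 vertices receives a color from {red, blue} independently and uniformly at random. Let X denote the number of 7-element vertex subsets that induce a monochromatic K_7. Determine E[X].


Let X = Σ_S X_S over the C(44, 7) = 38320568 subsets S of size 7, where X_S = 1 if the K_7 on S is monochromatic.
For a fixed S, the K_7 on S has C(7, 2) = 21 edges. P[all 21 edges red] = (1/2)^21, and likewise for blue, so P[monochromatic] = 2·(1/2)^21 = 2^{1 − 21} = 1/1048576.
By linearity of expectation: E[X] = C(44, 7) · 2^{1 − 21} = 38320568 · 1/1048576 = 4790071/131072.
Numerically: E[X] ≈ 36.54534.

E[X] = C(44,7)·2^(1−C(7,2)) = 4790071/131072 ≈ 36.54534.


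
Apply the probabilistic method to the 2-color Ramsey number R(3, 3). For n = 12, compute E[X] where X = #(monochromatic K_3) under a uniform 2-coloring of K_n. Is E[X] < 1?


E[X] = C(12, 3) · 2^{1 − 3} = 220 · 2^{−2} = 220/4.
As a reduced fraction: E[X] = 55 ≈ 55.0000.
Is E[X] < 1? NO.
Since E[X] ≥ 1, the first-moment bound is inconclusive at n = 12; it does NOT by itself certify R(3, 3) > 12.

E[X] = 55 ≈ 55.0000; E[X] ≥ 1; first-moment method inconclusive here.


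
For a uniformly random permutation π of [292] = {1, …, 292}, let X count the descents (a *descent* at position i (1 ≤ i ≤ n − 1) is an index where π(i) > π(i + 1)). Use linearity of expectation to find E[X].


Write X = Σ X_I over i = 1, …, 291, with X_I the indicator of one descent.
There are 291 indicators.
For each fixed i, the pair (π(i), π(i+1)) is a uniformly random ordered pair of distinct values from {1, …, 292}; by symmetry P[π(i) > π(i+1)] = 1/2.
By linearity: E[X] = 291 · (1/2) = (292 − 1) · (1/2) = 291/2 ≈ 145.500.

E[X] = 291/2 = 145.500.


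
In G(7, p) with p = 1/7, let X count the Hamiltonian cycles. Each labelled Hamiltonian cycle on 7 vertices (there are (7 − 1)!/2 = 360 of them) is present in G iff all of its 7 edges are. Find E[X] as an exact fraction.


K_7 has (7 − 1)!/2 = 360 labelled Hamiltonian cycles.
For each such Hamiltonian cycle H, let X_H = 1 if all 7 edges of H are present in G. Then P[X_H = 1] = p^{7} = (1/7)^{7} = 1/823543.
By linearity of expectation: E[X] = Σ_H E[X_H] = 360 · p^{7} = 360 · 1/823543 = 360/823543.
Numerically: E[X] ≈ 0.0004371.

E[X] = 360 · (1/7)^{7} = 360/823543 ≈ 0.0004371.


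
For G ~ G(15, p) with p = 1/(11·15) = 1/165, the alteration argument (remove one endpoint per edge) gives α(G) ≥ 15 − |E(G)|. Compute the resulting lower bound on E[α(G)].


E[|E(G)|] = C(15, 2)·p = 105 · (1/165) = 7/11.
E[α(G)] ≥ n − E[|E(G)|] = 15 − 7/11 = 158/11.
Numerically: ≈ 14.3636.
(This is only a lower bound; the true E[α(G)] may be larger.)

E[α(G)] ≥ 158/11 ≈ 14.3636.


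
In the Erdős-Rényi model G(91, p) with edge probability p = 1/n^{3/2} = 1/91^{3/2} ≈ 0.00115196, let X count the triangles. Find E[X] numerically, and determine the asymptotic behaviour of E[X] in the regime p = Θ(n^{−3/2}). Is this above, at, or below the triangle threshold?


Number of potential triangles: C(91, 3) = 121485.
Each occurs with probability p³ ≈ (0.00115196)³ ≈ 1.52866997e-09.
By linearity: E[X] = C(91, 3)·p³ ≈ 121485 · 1.52866997e-09 ≈ 0.000186.
Since α = 3/2 > 1, p = c/n^{3/2} = o(1/n) is below the triangle threshold p ~ 1/n. Asymptotically E[X] ~ (c³/6)·n^{3(1−α)} = (1³/6)·n^{-1.5} → 0, so by Markov's inequality G has no triangles w.h.p.

E[X] ≈ 0.000186; in regime p = Θ(1/n^{3/2}) E[X] tends to 0 (below the triangle threshold p ~ 1/n).


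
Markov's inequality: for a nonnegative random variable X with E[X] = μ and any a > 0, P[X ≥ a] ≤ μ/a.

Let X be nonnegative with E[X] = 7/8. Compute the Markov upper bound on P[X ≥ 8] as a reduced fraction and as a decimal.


μ = E[X] = 7/8, a = 8.
Markov: P[X ≥ 8] ≤ μ/a = (7/8)/8 = 7/64.
Numerically: ≈ 0.1094.
(Since a = 8 > μ = 0.8750, the bound 7/64 is < 1 and informative.)

P[X ≥ 8] ≤ 7/64 ≈ 0.1094.


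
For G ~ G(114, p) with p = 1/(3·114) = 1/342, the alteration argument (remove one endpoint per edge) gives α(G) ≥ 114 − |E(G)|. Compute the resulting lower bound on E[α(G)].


E[|E(G)|] = C(114, 2)·p = 6441 · (1/342) = 113/6.
E[α(G)] ≥ n − E[|E(G)|] = 114 − 113/6 = 571/6.
Numerically: ≈ 95.1667.
(This is only a lower bound; the true E[α(G)] may be larger.)

E[α(G)] ≥ 571/6 ≈ 95.1667.


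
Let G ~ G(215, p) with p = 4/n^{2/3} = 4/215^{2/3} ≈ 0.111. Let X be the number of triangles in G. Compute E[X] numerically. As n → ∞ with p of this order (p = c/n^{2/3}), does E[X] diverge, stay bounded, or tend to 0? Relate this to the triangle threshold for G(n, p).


Number of potential triangles: C(215, 3) = 1633355.
Each occurs with probability p³ ≈ (0.111)³ ≈ 1.38453e-03.
By linearity: E[X] = C(215, 3)·p³ ≈ 1633355 · 1.38453e-03 ≈ 2261.433.
Since α = 2/3 < 1, p = c/n^{2/3} ≫ 1/n is above the triangle threshold p ~ 1/n. Asymptotically E[X] ~ (c³/6)·n^{3(1−α)} = (4³/6)·n^{1} → ∞; triangles are abundant w.h.p.

E[X] ≈ 2261.433; in regime p = Θ(1/n^{2/3}) E[X] diverges (above the triangle threshold p ~ 1/n).


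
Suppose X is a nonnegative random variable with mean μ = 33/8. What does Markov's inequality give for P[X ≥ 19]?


μ = E[X] = 33/8, a = 19.
Markov: P[X ≥ 19] ≤ μ/a = (33/8)/19 = 33/152.
Numerically: ≈ 0.217105.
(Since a = 19 > μ = 4.125000, the bound 33/152 is < 1 and informative.)

P[X ≥ 19] ≤ 33/152 ≈ 0.217105.


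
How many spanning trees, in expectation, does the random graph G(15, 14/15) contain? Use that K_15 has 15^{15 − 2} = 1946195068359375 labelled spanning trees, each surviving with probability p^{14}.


K_15 has 15^{15 − 2} = 1946195068359375 labelled spanning trees.
For each such spanning tree H, let X_H = 1 if all 14 edges of H are present in G. Then P[X_H = 1] = p^{14} = (14/15)^{14} = 11112006825558016/29192926025390625.
Summing the indicators: E[X] = Σ_H E[X_H] = 1946195068359375 · p^{14} = 1946195068359375 · 11112006825558016/29192926025390625 = 11112006825558016/15.
Numerically: E[X] ≈ 7.41e+14.

E[X] = 1946195068359375 · (14/15)^{14} = 11112006825558016/15 ≈ 7.41e+14.


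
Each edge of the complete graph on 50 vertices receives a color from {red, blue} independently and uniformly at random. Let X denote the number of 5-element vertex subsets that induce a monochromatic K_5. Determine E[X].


Let X = Σ_S X_S over the C(50, 5) = 2118760 subsets S of size 5, where X_S = 1 if the K_5 on S is monochromatic.
For a fixed S, the K_5 on S has C(5, 2) = 10 edges. P[all 10 edges red] = (1/2)^10, and likewise for blue, so P[monochromatic] = 2·(1/2)^10 = 2^{1 − 10} = 1/512.
By linearity of expectation: E[X] = C(50, 5) · 2^{1 − 10} = 2118760 · 1/512 = 264845/64.
Numerically: E[X] ≈ 4138.20312.

E[X] = C(50,5)·2^(1−C(5,2)) = 264845/64 ≈ 4138.20312.


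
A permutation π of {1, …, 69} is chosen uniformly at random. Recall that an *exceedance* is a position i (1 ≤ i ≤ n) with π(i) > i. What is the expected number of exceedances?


Write X = Σ_{i=1}^{69} X_i, where X_i = 1_{π(i) > i}.
For each fixed i, π(i) is uniform over {1, …, 69} (marginal of a uniform permutation), so P[π(i) > i] = (n − i)/n. Summing: Σ_{i=1}^{69} (n − i)/n = (0 + 1 + … + 68)/69 = 69(69 − 1)/(2·69) = (69 − 1)/2.
Hence E[X] = Σ_{i=1}^{69} (69 − i)/69 = 34 ≈ 34.000.

E[X] = 34 = 34.000.


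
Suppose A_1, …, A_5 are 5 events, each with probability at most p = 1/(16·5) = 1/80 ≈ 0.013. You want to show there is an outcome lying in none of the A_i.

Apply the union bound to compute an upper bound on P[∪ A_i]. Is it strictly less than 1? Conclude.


Union bound: P[∪_{i=1}^{5} A_i] ≤ Σ_i P[A_i] ≤ 5·p = 5·(1/80) = 1/16.
Numerically: 1/16 ≈ 0.062.
Is 1/16 < 1? YES.
Since P[∪ A_i] ≤ 1/16 < 1, the complement has P[∩ A_i^c] ≥ 1 − 1/16 = 15/16 > 0, so some outcome avoids every A_i.

5·p = 1/16 ≈ 0.062; existence CERTIFIED by the union bound.


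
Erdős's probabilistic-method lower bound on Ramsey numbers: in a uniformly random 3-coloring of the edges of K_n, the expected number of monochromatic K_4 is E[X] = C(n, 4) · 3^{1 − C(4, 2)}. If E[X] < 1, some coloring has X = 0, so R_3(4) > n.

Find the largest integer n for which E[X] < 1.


We need C(n, 4) · 3^{1 − 6} < 1, i.e. C(n, 4) < 3^{6 − 1} = 243.
Check values of n near the boundary:
  n = 6: C(6, 4) = 15; 15 < 243? YES
  n = 7: C(7, 4) = 35; 35 < 243? YES
  n = 8: C(8, 4) = 70; 70 < 243? YES
  n = 9: C(9, 4) = 126; 126 < 243? YES
  n = 10: C(10, 4) = 210; 210 < 243? YES
  n = 11: C(11, 4) = 330; 330 < 243? NO
  n = 12: C(12, 4) = 495; 495 < 243? NO
The largest n with C(n, 4) < 243 is n = 10 (where E[X] = 70/81 ≈ 0.864). Hence R_3(4) > 10, i.e. R_3(4) ≥ 11.

Largest n = 10; hence R_3(4) > 10.


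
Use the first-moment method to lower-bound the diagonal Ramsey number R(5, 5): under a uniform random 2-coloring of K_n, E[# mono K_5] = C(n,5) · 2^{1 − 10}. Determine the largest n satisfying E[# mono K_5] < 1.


We need C(n, 5) · 2^{1 − 10} < 1, i.e. C(n, 5) < 2^{10 − 1} = 512.
Check values of n near the boundary:
  n = 8: C(8, 5) = 56; 56 < 512? YES
  n = 9: C(9, 5) = 126; 126 < 512? YES
  n = 10: C(10, 5) = 252; 252 < 512? YES
  n = 11: C(11, 5) = 462; 462 < 512? YES
  n = 12: C(12, 5) = 792; 792 < 512? NO
  n = 13: C(13, 5) = 1287; 1287 < 512? NO
  n = 14: C(14, 5) = 2002; 2002 < 512? NO
The largest n with C(n, 5) < 512 is n = 11 (where E[X] = 231/256 ≈ 0.9023). Hence R(5, 5) > 11, i.e. R(5, 5) ≥ 12.

Largest n = 11; hence R(5, 5) > 11.


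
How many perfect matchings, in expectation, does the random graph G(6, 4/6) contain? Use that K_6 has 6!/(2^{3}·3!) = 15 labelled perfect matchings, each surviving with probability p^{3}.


K_6 has 6!/(2^{3}·3!) = 15 labelled perfect matchings.
For each such perfect matching H, let X_H = 1 if all 3 edges of H are present in G. Then P[X_H = 1] = p^{3} = (2/3)^{3} = 8/27.
By linearity of expectation: E[X] = Σ_H E[X_H] = 15 · p^{3} = 15 · 8/27 = 40/9.
Numerically: E[X] ≈ 4.44444.

E[X] = 15 · (2/3)^{3} = 40/9 ≈ 4.44444.


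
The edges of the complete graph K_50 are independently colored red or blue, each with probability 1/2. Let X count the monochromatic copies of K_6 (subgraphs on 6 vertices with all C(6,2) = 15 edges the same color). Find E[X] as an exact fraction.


Let X = Σ_S X_S over the C(50, 6) = 15890700 subsets S of size 6, where X_S = 1 if the K_6 on S is monochromatic.
For a fixed S, the K_6 on S has C(6, 2) = 15 edges. P[all 15 edges red] = (1/2)^15, and likewise for blue, so P[monochromatic] = 2·(1/2)^15 = 2^{1 − 15} = 1/16384.
Summing: E[X] = C(50, 6) · 2^{1 − 15} = 15890700 · 1/16384 = 3972675/4096.
Numerically: E[X] ≈ 969.8914.

E[X] = C(50,6)·2^(1−C(6,2)) = 3972675/4096 ≈ 969.8914.


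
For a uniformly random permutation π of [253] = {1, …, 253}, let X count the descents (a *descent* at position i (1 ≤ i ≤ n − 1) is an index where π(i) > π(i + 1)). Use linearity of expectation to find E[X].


Write X = Σ X_I over i = 1, …, 252, with X_I the indicator of one descent.
There are 252 indicators.
For each fixed i, the pair (π(i), π(i+1)) is a uniformly random ordered pair of distinct values from {1, …, 253}; by symmetry P[π(i) > π(i+1)] = 1/2.
By linearity: E[X] = 252 · (1/2) = (253 − 1) · (1/2) = 126 ≈ 126.00000.

E[X] = 126 = 126.00000.


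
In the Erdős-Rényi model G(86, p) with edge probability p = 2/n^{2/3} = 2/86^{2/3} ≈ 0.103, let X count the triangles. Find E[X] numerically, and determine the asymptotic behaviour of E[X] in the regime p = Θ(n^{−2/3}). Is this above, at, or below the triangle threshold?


Number of potential triangles: C(86, 3) = 102340.
Each occurs with probability p³ ≈ (0.103)³ ≈ 1.08167e-03.
By linearity: E[X] = C(86, 3)·p³ ≈ 102340 · 1.08167e-03 ≈ 110.698.
Since α = 2/3 < 1, p = c/n^{2/3} ≫ 1/n is above the triangle threshold p ~ 1/n. Asymptotically E[X] ~ (c³/6)·n^{3(1−α)} = (2³/6)·n^{1} → ∞; triangles are abundant w.h.p.

E[X] ≈ 110.698; in regime p = Θ(1/n^{2/3}) E[X] diverges (above the triangle threshold p ~ 1/n).


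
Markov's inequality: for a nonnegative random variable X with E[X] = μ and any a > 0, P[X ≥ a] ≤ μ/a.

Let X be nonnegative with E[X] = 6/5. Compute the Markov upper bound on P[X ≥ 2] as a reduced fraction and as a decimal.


μ = E[X] = 6/5, a = 2.
Markov: P[X ≥ 2] ≤ μ/a = (6/5)/2 = 3/5.
Numerically: ≈ 0.600000.
(Since a = 2 > μ = 1.200000, the bound 3/5 is < 1 and informative.)

P[X ≥ 2] ≤ 3/5 ≈ 0.600000.


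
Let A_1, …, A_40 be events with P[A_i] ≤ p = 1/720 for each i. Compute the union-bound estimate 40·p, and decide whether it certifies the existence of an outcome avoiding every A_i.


Union bound: P[∪_{i=1}^{40} A_i] ≤ Σ_i P[A_i] ≤ 40·p = 40·(1/720) = 1/18.
Numerically: 1/18 ≈ 0.055556.
Is 1/18 < 1? YES.
Since P[∪ A_i] ≤ 1/18 < 1, the complement has P[∩ A_i^c] ≥ 1 − 1/18 = 17/18 > 0, so some outcome avoids every A_i.

40·p = 1/18 ≈ 0.055556; existence CERTIFIED by the union bound.


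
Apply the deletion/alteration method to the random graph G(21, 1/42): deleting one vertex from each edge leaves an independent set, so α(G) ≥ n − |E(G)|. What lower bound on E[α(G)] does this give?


E[|E(G)|] = C(21, 2)·p = 210 · (1/42) = 5.
E[α(G)] ≥ n − E[|E(G)|] = 21 − 5 = 16.
Numerically: ≈ 16.000000.
(This is only a lower bound; the true E[α(G)] may be larger.)

E[α(G)] ≥ 16 ≈ 16.000000.


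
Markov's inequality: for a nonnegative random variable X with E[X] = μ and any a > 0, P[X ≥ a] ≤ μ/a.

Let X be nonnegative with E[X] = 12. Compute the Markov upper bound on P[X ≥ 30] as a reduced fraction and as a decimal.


μ = E[X] = 12, a = 30.
Markov: P[X ≥ 30] ≤ μ/a = (12)/30 = 2/5.
Numerically: ≈ 0.400.
(Since a = 30 > μ = 12.000, the bound 2/5 is < 1 and informative.)

P[X ≥ 30] ≤ 2/5 ≈ 0.400.


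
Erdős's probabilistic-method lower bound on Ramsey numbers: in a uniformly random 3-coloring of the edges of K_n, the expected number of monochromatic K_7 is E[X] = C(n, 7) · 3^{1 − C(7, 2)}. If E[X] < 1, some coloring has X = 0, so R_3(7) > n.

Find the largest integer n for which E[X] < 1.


We need C(n, 7) · 3^{1 − 21} < 1, i.e. C(n, 7) < 3^{21 − 1} = 3486784401.
Check values of n near the boundary:
  n = 76: C(76, 7) = 2186189400; 2186189400 < 3486784401? YES
  n = 77: C(77, 7) = 2404808340; 2404808340 < 3486784401? YES
  n = 78: C(78, 7) = 2641902120; 2641902120 < 3486784401? YES
  n = 79: C(79, 7) = 2898753715; 2898753715 < 3486784401? YES
  n = 80: C(80, 7) = 3176716400; 3176716400 < 3486784401? YES
  n = 81: C(81, 7) = 3477216600; 3477216600 < 3486784401? YES
  n = 82: C(82, 7) = 3801756816; 3801756816 < 3486784401? NO
  n = 83: C(83, 7) = 4151918628; 4151918628 < 3486784401? NO
The largest n with C(n, 7) < 3486784401 is n = 81 (where E[X] = 42928600/43046721 ≈ 0.9973). Hence R_3(7) > 81, i.e. R_3(7) ≥ 82.

Largest n = 81; hence R_3(7) > 81.


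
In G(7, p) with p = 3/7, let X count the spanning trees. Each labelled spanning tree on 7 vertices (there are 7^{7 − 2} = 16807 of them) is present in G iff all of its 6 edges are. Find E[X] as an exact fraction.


K_7 has 7^{7 − 2} = 16807 labelled spanning trees.
For each such spanning tree H, let X_H = 1 if all 6 edges of H are present in G. Then P[X_H = 1] = p^{6} = (3/7)^{6} = 729/117649.
By linearity: E[X] = Σ_H E[X_H] = 16807 · p^{6} = 16807 · 729/117649 = 729/7.
Numerically: E[X] ≈ 104.1.

E[X] = 16807 · (3/7)^{6} = 729/7 ≈ 104.1.


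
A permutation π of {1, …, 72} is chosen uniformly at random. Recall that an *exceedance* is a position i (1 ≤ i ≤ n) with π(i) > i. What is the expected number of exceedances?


Write X = Σ_{i=1}^{72} X_i, where X_i = 1_{π(i) > i}.
For each fixed i, π(i) is uniform over {1, …, 72} (marginal of a uniform permutation), so P[π(i) > i] = (n − i)/n. Summing: Σ_{i=1}^{72} (n − i)/n = (0 + 1 + … + 71)/72 = 72(72 − 1)/(2·72) = (72 − 1)/2.
Hence E[X] = Σ_{i=1}^{72} (72 − i)/72 = 71/2 ≈ 35.50000.

E[X] = 71/2 = 35.50000.


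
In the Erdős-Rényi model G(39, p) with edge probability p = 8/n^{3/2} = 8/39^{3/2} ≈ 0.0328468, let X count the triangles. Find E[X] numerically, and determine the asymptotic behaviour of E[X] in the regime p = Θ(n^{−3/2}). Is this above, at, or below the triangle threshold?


Number of potential triangles: C(39, 3) = 9139.
Each occurs with probability p³ ≈ (0.0328468)³ ≈ 3.54388181e-05.
By linearity: E[X] = C(39, 3)·p³ ≈ 9139 · 3.54388181e-05 ≈ 0.323875.
Since α = 3/2 > 1, p = c/n^{3/2} = o(1/n) is below the triangle threshold p ~ 1/n. Asymptotically E[X] ~ (c³/6)·n^{3(1−α)} = (8³/6)·n^{-1.5} → 0, so by Markov's inequality G has no triangles w.h.p.

E[X] ≈ 0.323875; in regime p = Θ(1/n^{3/2}) E[X] tends to 0 (below the triangle threshold p ~ 1/n).


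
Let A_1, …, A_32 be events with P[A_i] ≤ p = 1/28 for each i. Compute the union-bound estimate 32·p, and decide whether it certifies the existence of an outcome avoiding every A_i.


Union bound: P[∪_{i=1}^{32} A_i] ≤ Σ_i P[A_i] ≤ 32·p = 32·(1/28) = 8/7.
Numerically: 8/7 ≈ 1.1429.
Is 8/7 < 1? NO.
Since the bound 8/7 is ≥ 1, the union bound is uninformative here; it does NOT by itself certify existence.

32·p = 8/7 ≈ 1.1429; existence NOT certified by the union bound.


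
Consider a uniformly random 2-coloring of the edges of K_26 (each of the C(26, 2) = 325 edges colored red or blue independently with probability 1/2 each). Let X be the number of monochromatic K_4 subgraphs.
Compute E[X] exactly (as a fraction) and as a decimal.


Let X = Σ_S X_S over the C(26, 4) = 14950 subsets S of size 4, where X_S = 1 if the K_4 on S is monochromatic.
For a fixed S, the K_4 on S has C(4, 2) = 6 edges. P[all 6 edges red] = (1/2)^6, and likewise for blue, so P[monochromatic] = 2·(1/2)^6 = 2^{1 − 6} = 1/32.
Summing: E[X] = C(26, 4) · 2^{1 − 6} = 14950 · 1/32 = 7475/16.
Numerically: E[X] ≈ 467.187500.

E[X] = C(26,4)·2^(1−C(4,2)) = 7475/16 ≈ 467.187500.


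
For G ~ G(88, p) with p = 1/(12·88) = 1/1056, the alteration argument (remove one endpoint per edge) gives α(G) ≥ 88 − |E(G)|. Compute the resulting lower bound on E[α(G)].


E[|E(G)|] = C(88, 2)·p = 3828 · (1/1056) = 29/8.
E[α(G)] ≥ n − E[|E(G)|] = 88 − 29/8 = 675/8.
Numerically: ≈ 84.37500.
(This is only a lower bound; the true E[α(G)] may be larger.)

E[α(G)] ≥ 675/8 ≈ 84.37500.


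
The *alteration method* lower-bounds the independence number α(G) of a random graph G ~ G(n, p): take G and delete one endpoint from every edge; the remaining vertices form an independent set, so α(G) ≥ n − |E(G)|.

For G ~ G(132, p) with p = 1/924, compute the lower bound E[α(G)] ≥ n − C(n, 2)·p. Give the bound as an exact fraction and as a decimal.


E[|E(G)|] = C(132, 2)·p = 8646 · (1/924) = 131/14.
E[α(G)] ≥ n − E[|E(G)|] = 132 − 131/14 = 1717/14.
Numerically: ≈ 122.642857.
(This is only a lower bound; the true E[α(G)] may be larger.)

E[α(G)] ≥ 1717/14 ≈ 122.642857.
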